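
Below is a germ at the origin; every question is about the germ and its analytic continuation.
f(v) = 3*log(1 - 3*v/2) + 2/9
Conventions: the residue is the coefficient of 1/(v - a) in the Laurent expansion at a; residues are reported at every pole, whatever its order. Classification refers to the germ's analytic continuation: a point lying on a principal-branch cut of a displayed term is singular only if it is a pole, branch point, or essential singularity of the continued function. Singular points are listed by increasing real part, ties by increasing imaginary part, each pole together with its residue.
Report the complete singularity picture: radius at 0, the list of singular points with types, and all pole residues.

Branch term (3)*log(1 - v/(2/3)): its argument vanishes at v = 2/3, a logarithmic branch point, modulus 2/3.
The radius of convergence is the smallest modulus among the singular points: 2/3.

Radius of convergence at 0: 2/3.
At 2/3: a logarithmic branch point.


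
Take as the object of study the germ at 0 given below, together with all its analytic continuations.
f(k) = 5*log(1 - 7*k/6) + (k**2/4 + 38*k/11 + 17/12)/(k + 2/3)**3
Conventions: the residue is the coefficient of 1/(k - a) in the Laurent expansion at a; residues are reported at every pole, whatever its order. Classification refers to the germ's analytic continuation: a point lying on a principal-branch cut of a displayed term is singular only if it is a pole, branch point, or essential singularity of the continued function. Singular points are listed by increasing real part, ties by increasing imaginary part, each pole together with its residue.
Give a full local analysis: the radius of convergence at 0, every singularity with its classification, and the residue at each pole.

Radius of convergence at 0: 2/3.
At -2/3: a pole of order 3; residue 1/4.
At 6/7: a logarithmic branch point.

Denominator factor (k + 2/3)^3: pole of order 3 at -2/3, modulus 2/3.
Branch term (5)*log(1 - k/(6/7)): its argument vanishes at k = 6/7, a logarithmic branch point, modulus 6/7.
The radius of convergence is the smallest modulus among the singular points: 2/3.
The branch term is analytic at -2/3 and contributes nothing to the residue; only the rational part matters.
At the order-3 pole -2/3 set g(k) = (k - (-2/3))^3*(rational part) = k**2/4 + 38*k/11 + 17/12.
Order-3 pole: residue = g''(a)/2; g''(-2/3) = 1/2, so the residue is 1/4.
List the singular points by increasing real part (a conjugate pair: the negative imaginary part first).


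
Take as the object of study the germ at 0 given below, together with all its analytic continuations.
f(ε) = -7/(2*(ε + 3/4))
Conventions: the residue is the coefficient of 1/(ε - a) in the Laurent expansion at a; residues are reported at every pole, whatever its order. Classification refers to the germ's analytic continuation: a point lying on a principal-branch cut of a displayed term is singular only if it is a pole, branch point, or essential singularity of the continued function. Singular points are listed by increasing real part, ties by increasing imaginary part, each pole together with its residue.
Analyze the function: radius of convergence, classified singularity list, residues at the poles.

Radius of convergence at 0: 3/4.
At -3/4: a pole of order 1; residue -7/2.

Denominator factor (ε + 3/4): pole of order 1 at -3/4, modulus 3/4.
The radius of convergence is the smallest modulus among the singular points: 3/4.
At the order-1 pole -3/4 set g(ε) = (ε - (-3/4))*f(ε) = -7/2.
Simple pole: residue = g(a) at a = -3/4, which is -7/2.


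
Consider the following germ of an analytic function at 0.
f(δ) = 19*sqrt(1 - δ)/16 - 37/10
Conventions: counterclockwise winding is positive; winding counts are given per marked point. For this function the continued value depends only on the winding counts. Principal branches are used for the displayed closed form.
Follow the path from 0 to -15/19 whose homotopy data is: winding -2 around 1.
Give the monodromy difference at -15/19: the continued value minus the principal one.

The rational part is single-valued and drops out of the difference; each branch term changes only by its own monodromy.
(19/16)*sqrt(1 - δ/(1)): winding -2 is even, the square root returns to the same sheet, contribution 0.
Summing the contributions at δ = -15/19 gives 0.

Continued minus principal equals 0.


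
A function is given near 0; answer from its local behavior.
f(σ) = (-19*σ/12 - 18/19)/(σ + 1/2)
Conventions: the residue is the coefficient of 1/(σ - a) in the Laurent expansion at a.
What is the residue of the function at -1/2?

The residue is -71/456.

At the order-1 pole -1/2 set g(σ) = (σ - (-1/2))*f(σ) = -19*σ/12 - 18/19.
Simple pole: residue = g(a) at a = -1/2, which is -71/456.


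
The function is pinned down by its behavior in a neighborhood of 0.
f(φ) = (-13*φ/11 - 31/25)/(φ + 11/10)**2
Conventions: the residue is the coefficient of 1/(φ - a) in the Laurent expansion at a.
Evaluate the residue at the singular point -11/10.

At the order-2 pole -11/10 set g(φ) = (φ - (-11/10))^2*f(φ) = -13*φ/11 - 31/25.
Order-2 pole: residue = g'(a); g'(-11/10) = -13/11, so the residue is -13/11.

The residue is -13/11.


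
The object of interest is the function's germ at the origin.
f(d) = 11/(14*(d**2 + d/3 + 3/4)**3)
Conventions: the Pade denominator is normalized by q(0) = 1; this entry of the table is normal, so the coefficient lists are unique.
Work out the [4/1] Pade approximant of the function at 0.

The Pade approximant has numerator coefficients [352/189, 2723072/389529, -6962560/389529, -475121152/31551849, 18541118464/283966641]; denominator coefficients [1, 10484/2061].

Taylor coefficients needed (expand at 0): a_0 = 352/189, a_1 = -1408/567, a_2 = -26752/5103, a_3 = 1599488/137781, a_4 = 2579456/413343, a_5 = -118091776/3720087.
Write the denominator as Q(d) = 1 + q1*d. Requiring Q*f - P = O(d^6) with deg P <= 4 kills the coefficients of d^5..d^5 in Q*f:
  d^5: a_5 + q1*a_4 = 0, i.e. -118091776/3720087 + (2579456/413343)*q1 = 0.
Solving this linear system: q1 = 10484/2061.
The numerator is Q*f truncated at degree 4: P0 = a_0 = 352/189; P1 = a_1 + q1*a_0 = 2723072/389529; P2 = a_2 + q1*a_1 = -6962560/389529; P3 = a_3 + q1*a_2 = -475121152/31551849; P4 = a_4 + q1*a_3 = 18541118464/283966641.


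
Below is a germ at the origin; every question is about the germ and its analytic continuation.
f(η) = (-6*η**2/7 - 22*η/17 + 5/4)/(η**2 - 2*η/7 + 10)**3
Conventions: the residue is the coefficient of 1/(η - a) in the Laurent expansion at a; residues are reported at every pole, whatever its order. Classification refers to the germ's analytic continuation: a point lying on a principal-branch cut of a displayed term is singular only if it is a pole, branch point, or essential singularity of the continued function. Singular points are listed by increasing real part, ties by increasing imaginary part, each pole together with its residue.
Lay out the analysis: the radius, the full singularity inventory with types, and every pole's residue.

Radius of convergence at 0: sqrt(10).
At (1/7) - ((1/7)*sqrt(489))*i: a pole of order 3; residue -((687127/14135558208)*sqrt(489))*i.
At (1/7) + ((1/7)*sqrt(489))*i: a pole of order 3; residue ((687127/14135558208)*sqrt(489))*i.

Denominator factor (η**2 - 2*η/7 + 10)^3: discriminant -1956/49, complex-conjugate roots (1/7) + ((1/7)*sqrt(489))*i and (1/7) - ((1/7)*sqrt(489))*i; poles of order 3, moduli sqrt(10) and sqrt(10).
The radius of convergence is the smallest modulus among the singular points: sqrt(10).
The factor η**2 - 2*η/7 + 10 splits as (η - a)(η - a') with a = (1/7) - ((1/7)*sqrt(489))*i, a' = (1/7) + ((1/7)*sqrt(489))*i. At the order-3 pole a set g(η) = (η - a)^3*f(η) = [-6*η**2/7 - 22*η/17 + 5/4] / (η - a')^3.
Order-3 pole: residue = g''(a)/2; g''((1/7) - ((1/7)*sqrt(489))*i) = -((687127/7067779104)*sqrt(489))*i, so the residue is -((687127/14135558208)*sqrt(489))*i.
The factor η**2 - 2*η/7 + 10 splits as (η - a)(η - a') with a = (1/7) + ((1/7)*sqrt(489))*i, a' = (1/7) - ((1/7)*sqrt(489))*i. At the order-3 pole a set g(η) = (η - a)^3*f(η) = [-6*η**2/7 - 22*η/17 + 5/4] / (η - a')^3.
Order-3 pole: residue = g''(a)/2; g''((1/7) + ((1/7)*sqrt(489))*i) = ((687127/7067779104)*sqrt(489))*i, so the residue is ((687127/14135558208)*sqrt(489))*i.
List the singular points by increasing real part (a conjugate pair: the negative imaginary part first).


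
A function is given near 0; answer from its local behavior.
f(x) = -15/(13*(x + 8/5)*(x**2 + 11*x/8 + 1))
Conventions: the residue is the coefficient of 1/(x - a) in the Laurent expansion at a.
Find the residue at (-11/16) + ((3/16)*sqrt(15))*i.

The factor x**2 + 11*x/8 + 1 splits as (x - a)(x - a') with a = (-11/16) + ((3/16)*sqrt(15))*i, a' = (-11/16) - ((3/16)*sqrt(15))*i. At the order-1 pole a set g(x) = (x - a)*f(x) = [-15/(13*(x + 8/5))] / (x - a').
Simple pole: residue = g(a) at a = (-11/16) + ((3/16)*sqrt(15))*i, which is (375/884) + ((365/2652)*sqrt(15))*i.

The residue is (375/884) + ((365/2652)*sqrt(15))*i.


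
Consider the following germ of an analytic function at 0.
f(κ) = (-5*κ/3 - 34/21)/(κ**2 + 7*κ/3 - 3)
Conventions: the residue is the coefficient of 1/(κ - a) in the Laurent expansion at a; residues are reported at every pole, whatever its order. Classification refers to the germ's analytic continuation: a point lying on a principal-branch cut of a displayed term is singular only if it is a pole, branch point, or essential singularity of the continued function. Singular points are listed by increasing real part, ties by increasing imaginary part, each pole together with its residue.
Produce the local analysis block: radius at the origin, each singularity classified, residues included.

Denominator factor (κ**2 + 7*κ/3 - 3): discriminant 157/9, real irrational roots -7/6 + (1/6)*sqrt(157) and -7/6 - (1/6)*sqrt(157); poles of order 1, moduli -7/6 + (1/6)*sqrt(157) and 7/6 + (1/6)*sqrt(157).
The radius of convergence is the smallest modulus among the singular points: -7/6 + (1/6)*sqrt(157).
The factor κ**2 + 7*κ/3 - 3 splits as (κ - a)(κ - a') with a = -7/6 - (1/6)*sqrt(157), a' = -7/6 + (1/6)*sqrt(157). At the order-1 pole a set g(κ) = (κ - a)*f(κ) = [-5*κ/3 - 34/21] / (κ - a').
Simple pole: residue = g(a) at a = -7/6 - (1/6)*sqrt(157), which is -5/6 - (41/6594)*sqrt(157).
The factor κ**2 + 7*κ/3 - 3 splits as (κ - a)(κ - a') with a = -7/6 + (1/6)*sqrt(157), a' = -7/6 - (1/6)*sqrt(157). At the order-1 pole a set g(κ) = (κ - a)*f(κ) = [-5*κ/3 - 34/21] / (κ - a').
Simple pole: residue = g(a) at a = -7/6 + (1/6)*sqrt(157), which is -5/6 + (41/6594)*sqrt(157).
List the singular points by increasing real part (a conjugate pair: the negative imaginary part first).

Radius of convergence at 0: -7/6 + (1/6)*sqrt(157).
At -7/6 - (1/6)*sqrt(157): a pole of order 1; residue -5/6 - (41/6594)*sqrt(157).
At -7/6 + (1/6)*sqrt(157): a pole of order 1; residue -5/6 + (41/6594)*sqrt(157).


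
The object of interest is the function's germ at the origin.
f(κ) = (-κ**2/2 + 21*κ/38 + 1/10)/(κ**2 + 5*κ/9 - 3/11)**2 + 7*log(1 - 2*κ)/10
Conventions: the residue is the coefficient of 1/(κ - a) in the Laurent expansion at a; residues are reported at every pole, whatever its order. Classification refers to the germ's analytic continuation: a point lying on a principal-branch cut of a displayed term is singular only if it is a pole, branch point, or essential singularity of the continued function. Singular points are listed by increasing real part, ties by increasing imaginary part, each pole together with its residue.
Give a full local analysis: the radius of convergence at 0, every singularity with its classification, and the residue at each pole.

Radius of convergence at 0: -5/18 + (1/198)*sqrt(13717).
At -5/18 - (1/198)*sqrt(13717): a pole of order 2; residue (252477/295451710)*sqrt(13717).
At -5/18 + (1/198)*sqrt(13717): a pole of order 2; residue -(252477/295451710)*sqrt(13717).
At 1/2: a logarithmic branch point.

Denominator factor (κ**2 + 5*κ/9 - 3/11)^2: discriminant 1247/891, real irrational roots -5/18 + (1/198)*sqrt(13717) and -5/18 - (1/198)*sqrt(13717); poles of order 2, moduli -5/18 + (1/198)*sqrt(13717) and 5/18 + (1/198)*sqrt(13717).
Branch term (7/10)*log(1 - κ/(1/2)): its argument vanishes at κ = 1/2, a logarithmic branch point, modulus 1/2.
The radius of convergence is the smallest modulus among the singular points: -5/18 + (1/198)*sqrt(13717).
The branch term is analytic at -5/18 - (1/198)*sqrt(13717) and contributes nothing to the residue; only the rational part matters.
The factor κ**2 + 5*κ/9 - 3/11 splits as (κ - a)(κ - a') with a = -5/18 - (1/198)*sqrt(13717), a' = -5/18 + (1/198)*sqrt(13717). At the order-2 pole a set g(κ) = (κ - a)^2*(rational part) = [-κ**2/2 + 21*κ/38 + 1/10] / (κ - a')^2.
Order-2 pole: residue = g'(a); g'(-5/18 - (1/198)*sqrt(13717)) = (252477/295451710)*sqrt(13717), so the residue is (252477/295451710)*sqrt(13717).
The branch term is analytic at -5/18 + (1/198)*sqrt(13717) and contributes nothing to the residue; only the rational part matters.
The factor κ**2 + 5*κ/9 - 3/11 splits as (κ - a)(κ - a') with a = -5/18 + (1/198)*sqrt(13717), a' = -5/18 - (1/198)*sqrt(13717). At the order-2 pole a set g(κ) = (κ - a)^2*(rational part) = [-κ**2/2 + 21*κ/38 + 1/10] / (κ - a')^2.
Order-2 pole: residue = g'(a); g'(-5/18 + (1/198)*sqrt(13717)) = -(252477/295451710)*sqrt(13717), so the residue is -(252477/295451710)*sqrt(13717).
List the singular points by increasing real part (a conjugate pair: the negative imaginary part first).


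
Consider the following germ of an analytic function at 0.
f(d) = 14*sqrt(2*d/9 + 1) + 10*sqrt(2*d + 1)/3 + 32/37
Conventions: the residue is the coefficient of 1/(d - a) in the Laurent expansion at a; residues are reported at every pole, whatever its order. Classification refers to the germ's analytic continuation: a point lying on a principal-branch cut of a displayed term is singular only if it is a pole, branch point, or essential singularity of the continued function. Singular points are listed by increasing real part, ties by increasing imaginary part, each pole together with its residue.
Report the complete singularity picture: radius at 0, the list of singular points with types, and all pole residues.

Radius of convergence at 0: 1/2.
At -9/2: an algebraic (square-root) branch point.
At -1/2: an algebraic (square-root) branch point.

Branch term (10/3)*sqrt(1 - d/(-1/2)): its argument vanishes at d = -1/2, a square-root branch point, modulus 1/2.
Branch term (14)*sqrt(1 - d/(-9/2)): its argument vanishes at d = -9/2, a square-root branch point, modulus 9/2.
The radius of convergence is the smallest modulus among the singular points: 1/2.
List the singular points by increasing real part (a conjugate pair: the negative imaginary part first).


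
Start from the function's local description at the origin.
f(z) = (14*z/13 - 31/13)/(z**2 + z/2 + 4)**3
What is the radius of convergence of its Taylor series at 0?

The radius of convergence is 2.

Denominator factor (z**2 + z/2 + 4)^3: discriminant -63/4, complex-conjugate roots (-1/4) + ((3/4)*sqrt(7))*i and (-1/4) - ((3/4)*sqrt(7))*i; poles of order 3, moduli 2 and 2.
The radius of convergence is the smallest modulus among the singular points: 2.


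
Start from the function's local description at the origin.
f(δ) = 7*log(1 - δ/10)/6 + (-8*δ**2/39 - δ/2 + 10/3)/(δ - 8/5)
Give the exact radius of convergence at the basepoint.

The radius of convergence is 8/5.

Denominator factor (δ - 8/5): pole of order 1 at 8/5, modulus 8/5.
Branch term (7/6)*log(1 - δ/(10)): its argument vanishes at δ = 10, a logarithmic branch point, modulus 10.
The radius of convergence is the smallest modulus among the singular points: 8/5.


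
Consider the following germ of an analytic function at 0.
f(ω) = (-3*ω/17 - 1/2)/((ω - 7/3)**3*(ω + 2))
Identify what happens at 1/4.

Denominator factors: ω + 2 = 9/4 at ω = 1/4; ω - 7/3 = -25/12 at ω = 1/4 — none vanishes.
So the germ continues analytically to 1/4.

The point is a regular point.


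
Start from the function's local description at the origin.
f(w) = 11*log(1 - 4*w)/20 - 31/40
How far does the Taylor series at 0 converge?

Branch term (11/20)*log(1 - w/(1/4)): its argument vanishes at w = 1/4, a logarithmic branch point, modulus 1/4.
The radius of convergence is the smallest modulus among the singular points: 1/4.

The radius of convergence is 1/4.


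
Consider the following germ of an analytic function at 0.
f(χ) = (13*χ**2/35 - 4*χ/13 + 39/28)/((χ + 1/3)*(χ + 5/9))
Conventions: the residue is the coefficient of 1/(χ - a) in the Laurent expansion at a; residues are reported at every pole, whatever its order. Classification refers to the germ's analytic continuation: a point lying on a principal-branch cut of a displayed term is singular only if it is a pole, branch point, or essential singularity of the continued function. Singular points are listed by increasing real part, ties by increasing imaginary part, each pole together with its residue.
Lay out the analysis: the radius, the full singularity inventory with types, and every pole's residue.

Denominator factor (χ + 1/3): pole of order 1 at -1/3, modulus 1/3.
Denominator factor (χ + 5/9): pole of order 1 at -5/9, modulus 5/9.
The radius of convergence is the smallest modulus among the singular points: 1/3.
At the order-1 pole -5/9 set g(χ) = (χ - (-5/9))*f(χ) = (13*χ**2/35 - 4*χ/13 + 39/28)/(χ + 1/3).
Simple pole: residue = g(a) at a = -5/9, which is -49487/6552.
At the order-1 pole -1/3 set g(χ) = (χ - (-1/3))*f(χ) = (13*χ**2/35 - 4*χ/13 + 39/28)/(χ + 5/9).
Simple pole: residue = g(a) at a = -1/3, which is 25171/3640.
List the singular points by increasing real part (a conjugate pair: the negative imaginary part first).

Radius of convergence at 0: 1/3.
At -5/9: a pole of order 1; residue -49487/6552.
At -1/3: a pole of order 1; residue 25171/3640.


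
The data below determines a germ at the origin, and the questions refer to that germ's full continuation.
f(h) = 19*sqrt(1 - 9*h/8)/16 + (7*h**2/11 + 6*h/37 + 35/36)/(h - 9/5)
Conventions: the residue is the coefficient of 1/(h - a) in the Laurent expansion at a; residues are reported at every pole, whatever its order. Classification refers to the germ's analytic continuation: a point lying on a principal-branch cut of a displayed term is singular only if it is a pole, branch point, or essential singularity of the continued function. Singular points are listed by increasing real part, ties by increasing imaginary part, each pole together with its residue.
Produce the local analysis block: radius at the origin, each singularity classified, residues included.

Radius of convergence at 0: 8/9.
At 8/9: an algebraic (square-root) branch point.
At 9/5: a pole of order 1; residue 1218289/366300.

Denominator factor (h - 9/5): pole of order 1 at 9/5, modulus 9/5.
Branch term (19/16)*sqrt(1 - h/(8/9)): its argument vanishes at h = 8/9, a square-root branch point, modulus 8/9.
The radius of convergence is the smallest modulus among the singular points: 8/9.
The branch term is analytic at 9/5 and contributes nothing to the residue; only the rational part matters.
At the order-1 pole 9/5 set g(h) = (h - (9/5))*(rational part) = 7*h**2/11 + 6*h/37 + 35/36.
Simple pole: residue = g(a) at a = 9/5, which is 1218289/366300.
List the singular points by increasing real part (a conjugate pair: the negative imaginary part first).


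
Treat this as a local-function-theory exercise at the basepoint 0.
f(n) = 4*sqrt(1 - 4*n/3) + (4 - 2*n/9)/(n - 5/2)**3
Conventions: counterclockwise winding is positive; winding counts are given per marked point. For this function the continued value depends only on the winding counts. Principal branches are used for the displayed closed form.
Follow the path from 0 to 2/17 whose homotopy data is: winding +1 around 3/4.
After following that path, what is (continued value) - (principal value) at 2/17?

Continued minus principal equals -(8/51)*sqrt(2193).

The rational part is single-valued and drops out of the difference; each branch term changes only by its own monodromy.
(4)*sqrt(1 - n/(3/4)): winding +1 is odd, the square root flips sign, contributing -2*(4)*sqrt(1 - (2/17)/(3/4)) = -2*(4)*sqrt(43/51) = -(8/51)*sqrt(2193).
Summing the contributions at n = 2/17 gives -(8/51)*sqrt(2193).


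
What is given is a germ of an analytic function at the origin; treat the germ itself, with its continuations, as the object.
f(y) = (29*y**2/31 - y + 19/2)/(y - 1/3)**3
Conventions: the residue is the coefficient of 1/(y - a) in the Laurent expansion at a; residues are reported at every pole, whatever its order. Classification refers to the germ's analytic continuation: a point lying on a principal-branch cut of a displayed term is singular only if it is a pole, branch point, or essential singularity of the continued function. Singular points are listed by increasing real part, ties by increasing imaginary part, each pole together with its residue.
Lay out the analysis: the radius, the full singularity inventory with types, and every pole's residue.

Denominator factor (y - 1/3)^3: pole of order 3 at 1/3, modulus 1/3.
The radius of convergence is the smallest modulus among the singular points: 1/3.
At the order-3 pole 1/3 set g(y) = (y - (1/3))^3*f(y) = 29*y**2/31 - y + 19/2.
Order-3 pole: residue = g''(a)/2; g''(1/3) = 58/31, so the residue is 29/31.

Radius of convergence at 0: 1/3.
At 1/3: a pole of order 3; residue 29/31.


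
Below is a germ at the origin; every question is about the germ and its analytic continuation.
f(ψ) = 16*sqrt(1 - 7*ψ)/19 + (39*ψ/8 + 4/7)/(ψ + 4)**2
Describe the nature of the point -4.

The denominator factor ψ + 4 vanishes at -4 and appears to the power 2; the numerator there equals -265/14, nonzero, and no other factor vanishes.
The branch terms are analytic at this point.
Hence a pole whose order is the multiplicity, 2.

The point is a pole of order 2.


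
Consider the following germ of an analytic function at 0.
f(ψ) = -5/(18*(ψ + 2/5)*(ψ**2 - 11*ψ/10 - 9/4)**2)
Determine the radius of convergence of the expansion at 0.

Denominator factor (ψ + 2/5): pole of order 1 at -2/5, modulus 2/5.
Denominator factor (ψ**2 - 11*ψ/10 - 9/4)^2: discriminant 1021/100, real irrational roots 11/20 + (1/20)*sqrt(1021) and 11/20 - (1/20)*sqrt(1021); poles of order 2, moduli 11/20 + (1/20)*sqrt(1021) and -11/20 + (1/20)*sqrt(1021).
The radius of convergence is the smallest modulus among the singular points: 2/5.

The radius of convergence is 2/5.


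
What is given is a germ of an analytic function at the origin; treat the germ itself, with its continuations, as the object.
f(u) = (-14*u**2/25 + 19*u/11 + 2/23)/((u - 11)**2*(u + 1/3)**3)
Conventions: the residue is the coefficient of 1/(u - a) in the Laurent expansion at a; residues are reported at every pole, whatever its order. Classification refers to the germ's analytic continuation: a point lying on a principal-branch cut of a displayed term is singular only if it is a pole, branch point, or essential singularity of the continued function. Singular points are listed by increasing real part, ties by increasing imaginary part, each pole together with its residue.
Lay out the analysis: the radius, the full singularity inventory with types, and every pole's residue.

Radius of convergence at 0: 1/3.
At -1/3: a pole of order 3; residue -13304169/8452325200.
At 11: a pole of order 2; residue 13304169/8452325200.

Denominator factor (u + 1/3)^3: pole of order 3 at -1/3, modulus 1/3.
Denominator factor (u - 11)^2: pole of order 2 at 11, modulus 11.
The radius of convergence is the smallest modulus among the singular points: 1/3.
At the order-3 pole -1/3 set g(u) = (u - (-1/3))^3*f(u) = (-14*u**2/25 + 19*u/11 + 2/23)/(u - 11)**2.
Order-3 pole: residue = g''(a)/2; g''(-1/3) = -13304169/4226162600, so the residue is -13304169/8452325200.
At the order-2 pole 11 set g(u) = (u - (11))^2*f(u) = (-14*u**2/25 + 19*u/11 + 2/23)/(u + 1/3)**3.
Order-2 pole: residue = g'(a); g'(11) = 13304169/8452325200, so the residue is 13304169/8452325200.
List the singular points by increasing real part (a conjugate pair: the negative imaginary part first).


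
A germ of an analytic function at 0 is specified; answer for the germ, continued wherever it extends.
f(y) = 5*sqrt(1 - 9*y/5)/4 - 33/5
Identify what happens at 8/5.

The point is a regular point.

There is no denominator, hence no pole anywhere.
Branch term sqrt(1 - y/(5/9)): argument at 8/5 is -47/25, nonzero, so 8/5 is not its branch point (a point on a principal cut is still regular for the continued germ).
So the germ continues analytically to 8/5.


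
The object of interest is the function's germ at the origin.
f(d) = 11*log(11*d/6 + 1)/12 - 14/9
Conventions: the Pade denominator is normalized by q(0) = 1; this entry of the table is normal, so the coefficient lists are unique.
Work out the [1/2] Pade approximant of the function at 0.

The Pade approximant has numerator coefficients [-14/9, 9449/3240]; denominator coefficients [1, -143/180, -1331/720].

Taylor coefficients needed (expand at 0): a_0 = -14/9, a_1 = 121/72, a_2 = -1331/864, a_3 = 14641/7776.
Write the denominator as Q(d) = 1 + q1*d + q2*d^2. Requiring Q*f - P = O(d^4) with deg P <= 1 kills the coefficients of d^2..d^3 in Q*f:
  d^2: a_2 + q1*a_1 + q2*a_0 = 0, i.e. -1331/864 + (121/72)*q1 + (-14/9)*q2 = 0.
  d^3: a_3 + q1*a_2 + q2*a_1 = 0, i.e. 14641/7776 + (-1331/864)*q1 + (121/72)*q2 = 0.
Solving this linear system: q1 = -143/180, q2 = -1331/720.
The numerator is Q*f truncated at degree 1: P0 = a_0 = -14/9; P1 = a_1 + q1*a_0 = 9449/3240.


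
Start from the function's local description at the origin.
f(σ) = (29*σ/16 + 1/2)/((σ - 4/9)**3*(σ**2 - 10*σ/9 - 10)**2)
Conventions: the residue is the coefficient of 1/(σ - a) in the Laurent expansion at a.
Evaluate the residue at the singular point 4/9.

The residue is 19965123/11945633312.

At the order-3 pole 4/9 set g(σ) = (σ - (4/9))^3*f(σ) = (29*σ/16 + 1/2)/(σ**2 - 10*σ/9 - 10)**2.
Order-3 pole: residue = g''(a)/2; g''(4/9) = 19965123/5972816656, so the residue is 19965123/11945633312.


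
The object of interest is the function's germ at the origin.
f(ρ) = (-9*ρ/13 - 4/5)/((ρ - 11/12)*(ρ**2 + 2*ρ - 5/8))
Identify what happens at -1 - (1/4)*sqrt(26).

The point is a pole of order 1.

The denominator factor ρ**2 + 2*ρ - 5/8 vanishes at -1 - (1/4)*sqrt(26) and appears to the power 1; the numerator there equals -7/65 + (9/52)*sqrt(26), nonzero, and no other factor vanishes.
Hence a pole whose order is the multiplicity, 1.


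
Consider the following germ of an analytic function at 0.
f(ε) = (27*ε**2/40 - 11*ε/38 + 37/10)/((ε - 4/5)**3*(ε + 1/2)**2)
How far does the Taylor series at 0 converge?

The radius of convergence is 1/2.

Denominator factor (ε + 1/2)^2: pole of order 2 at -1/2, modulus 1/2.
Denominator factor (ε - 4/5)^3: pole of order 3 at 4/5, modulus 4/5.
The radius of convergence is the smallest modulus among the singular points: 1/2.


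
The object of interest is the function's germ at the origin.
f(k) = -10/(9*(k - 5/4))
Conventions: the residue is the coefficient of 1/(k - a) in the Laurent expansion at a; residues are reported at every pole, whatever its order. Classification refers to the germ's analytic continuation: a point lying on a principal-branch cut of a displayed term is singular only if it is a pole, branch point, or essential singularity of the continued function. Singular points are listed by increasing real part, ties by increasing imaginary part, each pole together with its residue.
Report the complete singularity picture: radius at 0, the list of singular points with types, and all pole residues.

Denominator factor (k - 5/4): pole of order 1 at 5/4, modulus 5/4.
The radius of convergence is the smallest modulus among the singular points: 5/4.
At the order-1 pole 5/4 set g(k) = (k - (5/4))*f(k) = -10/9.
Simple pole: residue = g(a) at a = 5/4, which is -10/9.

Radius of convergence at 0: 5/4.
At 5/4: a pole of order 1; residue -10/9.


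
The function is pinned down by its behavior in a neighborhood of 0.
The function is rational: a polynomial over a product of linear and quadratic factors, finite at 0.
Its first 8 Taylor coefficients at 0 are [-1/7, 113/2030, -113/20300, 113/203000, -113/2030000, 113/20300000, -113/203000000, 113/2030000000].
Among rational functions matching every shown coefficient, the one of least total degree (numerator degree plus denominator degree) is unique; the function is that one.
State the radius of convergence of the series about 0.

No rational of total degree below 2 reproduces all 8 coefficients; solving the [1/1] Pade equations on them gives f(v) = (12*v/29 - 10/7)/(v + 10), whose expansion matches every shown term.
Denominator factor (v + 10): pole of order 1 at -10, modulus 10.
The radius of convergence is the smallest modulus among the singular points: 10.

The radius of convergence is 10.


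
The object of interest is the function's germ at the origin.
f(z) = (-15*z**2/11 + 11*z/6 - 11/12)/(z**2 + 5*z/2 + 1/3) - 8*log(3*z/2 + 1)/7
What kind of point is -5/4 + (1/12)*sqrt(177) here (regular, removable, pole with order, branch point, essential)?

The point is a pole of order 1.

The denominator factor z**2 + 5*z/2 + 1/3 vanishes at -5/4 + (1/12)*sqrt(177) and appears to the power 1; the numerator there equals -463/66 + (173/396)*sqrt(177), nonzero, and no other factor vanishes.
The branch terms are analytic at this point.
Hence a pole whose order is the multiplicity, 1.


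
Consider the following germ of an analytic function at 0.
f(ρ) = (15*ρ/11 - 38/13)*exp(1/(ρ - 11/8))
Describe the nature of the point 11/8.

The point is an essential singularity.

The exponent 1/(ρ - (11/8)) has a pole at 11/8, so exp(1/(ρ - (11/8))) takes every nonzero value near it: an essential singularity (not a pole of any order).


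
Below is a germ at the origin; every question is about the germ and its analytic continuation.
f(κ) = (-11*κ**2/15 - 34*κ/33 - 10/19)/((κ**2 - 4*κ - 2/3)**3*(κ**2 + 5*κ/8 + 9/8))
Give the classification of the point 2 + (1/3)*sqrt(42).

The point is a pole of order 3.

The denominator factor κ**2 - 4*κ - 2/3 vanishes at 2 + (1/3)*sqrt(42) and appears to the power 3; the numerator there equals -84104/9405 - (218/165)*sqrt(42), nonzero, and no other factor vanishes.
Hence a pole whose order is the multiplicity, 3.


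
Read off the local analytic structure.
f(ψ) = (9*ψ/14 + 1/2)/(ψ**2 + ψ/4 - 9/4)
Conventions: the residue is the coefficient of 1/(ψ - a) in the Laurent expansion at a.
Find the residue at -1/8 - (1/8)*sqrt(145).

The factor ψ**2 + ψ/4 - 9/4 splits as (ψ - a)(ψ - a') with a = -1/8 - (1/8)*sqrt(145), a' = -1/8 + (1/8)*sqrt(145). At the order-1 pole a set g(ψ) = (ψ - a)*f(ψ) = [9*ψ/14 + 1/2] / (ψ - a').
Simple pole: residue = g(a) at a = -1/8 - (1/8)*sqrt(145), which is 9/28 - (47/4060)*sqrt(145).

The residue is 9/28 - (47/4060)*sqrt(145).


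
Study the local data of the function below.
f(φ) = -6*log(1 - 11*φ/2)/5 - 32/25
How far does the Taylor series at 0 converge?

The radius of convergence is 2/11.

Branch term (-6/5)*log(1 - φ/(2/11)): its argument vanishes at φ = 2/11, a logarithmic branch point, modulus 2/11.
The radius of convergence is the smallest modulus among the singular points: 2/11.


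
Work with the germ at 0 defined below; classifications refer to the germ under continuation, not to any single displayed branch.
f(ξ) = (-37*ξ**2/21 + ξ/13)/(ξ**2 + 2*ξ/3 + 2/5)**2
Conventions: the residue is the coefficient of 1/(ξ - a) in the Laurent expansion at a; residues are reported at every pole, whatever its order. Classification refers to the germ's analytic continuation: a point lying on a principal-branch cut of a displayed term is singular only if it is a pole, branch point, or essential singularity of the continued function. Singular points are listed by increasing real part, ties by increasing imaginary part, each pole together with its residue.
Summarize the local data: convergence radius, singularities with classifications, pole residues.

Denominator factor (ξ**2 + 2*ξ/3 + 2/5)^2: discriminant -52/45, complex-conjugate roots (-1/3) + ((1/15)*sqrt(65))*i and (-1/3) - ((1/15)*sqrt(65))*i; poles of order 2, moduli (1/5)*sqrt(10) and (1/5)*sqrt(10).
The radius of convergence is the smallest modulus among the singular points: (1/5)*sqrt(10).
The factor ξ**2 + 2*ξ/3 + 2/5 splits as (ξ - a)(ξ - a') with a = (-1/3) - ((1/15)*sqrt(65))*i, a' = (-1/3) + ((1/15)*sqrt(65))*i. At the order-2 pole a set g(ξ) = (ξ - a)^2*f(ξ) = [-37*ξ**2/21 + ξ/13] / (ξ - a')^2.
Order-2 pole: residue = g'(a); g'((-1/3) - ((1/15)*sqrt(65))*i) = -((8973/61516)*sqrt(65))*i, so the residue is -((8973/61516)*sqrt(65))*i.
The factor ξ**2 + 2*ξ/3 + 2/5 splits as (ξ - a)(ξ - a') with a = (-1/3) + ((1/15)*sqrt(65))*i, a' = (-1/3) - ((1/15)*sqrt(65))*i. At the order-2 pole a set g(ξ) = (ξ - a)^2*f(ξ) = [-37*ξ**2/21 + ξ/13] / (ξ - a')^2.
Order-2 pole: residue = g'(a); g'((-1/3) + ((1/15)*sqrt(65))*i) = ((8973/61516)*sqrt(65))*i, so the residue is ((8973/61516)*sqrt(65))*i.
List the singular points by increasing real part (a conjugate pair: the negative imaginary part first).

Radius of convergence at 0: (1/5)*sqrt(10).
At (-1/3) - ((1/15)*sqrt(65))*i: a pole of order 2; residue -((8973/61516)*sqrt(65))*i.
At (-1/3) + ((1/15)*sqrt(65))*i: a pole of order 2; residue ((8973/61516)*sqrt(65))*i.


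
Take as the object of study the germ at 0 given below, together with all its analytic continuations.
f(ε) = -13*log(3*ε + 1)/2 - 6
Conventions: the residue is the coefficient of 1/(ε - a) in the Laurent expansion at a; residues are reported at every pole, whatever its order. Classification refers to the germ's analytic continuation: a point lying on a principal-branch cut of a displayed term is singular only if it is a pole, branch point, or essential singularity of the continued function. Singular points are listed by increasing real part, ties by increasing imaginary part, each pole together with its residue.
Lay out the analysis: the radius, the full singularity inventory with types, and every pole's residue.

Branch term (-13/2)*log(1 - ε/(-1/3)): its argument vanishes at ε = -1/3, a logarithmic branch point, modulus 1/3.
The radius of convergence is the smallest modulus among the singular points: 1/3.

Radius of convergence at 0: 1/3.
At -1/3: a logarithmic branch point.


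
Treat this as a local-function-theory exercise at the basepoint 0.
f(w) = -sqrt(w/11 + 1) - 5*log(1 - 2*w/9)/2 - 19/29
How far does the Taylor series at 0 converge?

The radius of convergence is 9/2.

Branch term (-5/2)*log(1 - w/(9/2)): its argument vanishes at w = 9/2, a logarithmic branch point, modulus 9/2.
Branch term (-1)*sqrt(1 - w/(-11)): its argument vanishes at w = -11, a square-root branch point, modulus 11.
The radius of convergence is the smallest modulus among the singular points: 9/2.


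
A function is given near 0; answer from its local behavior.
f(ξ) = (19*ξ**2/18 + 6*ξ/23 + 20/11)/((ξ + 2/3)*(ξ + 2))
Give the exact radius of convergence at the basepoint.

Denominator factor (ξ + 2): pole of order 1 at -2, modulus 2.
Denominator factor (ξ + 2/3): pole of order 1 at -2/3, modulus 2/3.
The radius of convergence is the smallest modulus among the singular points: 2/3.

The radius of convergence is 2/3.


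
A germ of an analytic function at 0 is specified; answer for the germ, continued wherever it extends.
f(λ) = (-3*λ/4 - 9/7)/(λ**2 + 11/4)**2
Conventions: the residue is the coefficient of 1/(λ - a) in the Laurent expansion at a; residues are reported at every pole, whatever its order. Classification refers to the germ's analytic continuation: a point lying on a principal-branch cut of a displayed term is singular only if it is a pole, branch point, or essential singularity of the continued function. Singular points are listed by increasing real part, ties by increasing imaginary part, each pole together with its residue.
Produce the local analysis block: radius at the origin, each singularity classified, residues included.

Radius of convergence at 0: (1/2)*sqrt(11).
At -((1/2)*sqrt(11))*i: a pole of order 2; residue -((18/847)*sqrt(11))*i.
At ((1/2)*sqrt(11))*i: a pole of order 2; residue ((18/847)*sqrt(11))*i.

Denominator factor (λ**2 + 11/4)^2: discriminant -11, complex-conjugate roots ((1/2)*sqrt(11))*i and -((1/2)*sqrt(11))*i; poles of order 2, moduli (1/2)*sqrt(11) and (1/2)*sqrt(11).
The radius of convergence is the smallest modulus among the singular points: (1/2)*sqrt(11).
The factor λ**2 + 11/4 splits as (λ - a)(λ - a') with a = -((1/2)*sqrt(11))*i, a' = ((1/2)*sqrt(11))*i. At the order-2 pole a set g(λ) = (λ - a)^2*f(λ) = [-3*λ/4 - 9/7] / (λ - a')^2.
Order-2 pole: residue = g'(a); g'(-((1/2)*sqrt(11))*i) = -((18/847)*sqrt(11))*i, so the residue is -((18/847)*sqrt(11))*i.
The factor λ**2 + 11/4 splits as (λ - a)(λ - a') with a = ((1/2)*sqrt(11))*i, a' = -((1/2)*sqrt(11))*i. At the order-2 pole a set g(λ) = (λ - a)^2*f(λ) = [-3*λ/4 - 9/7] / (λ - a')^2.
Order-2 pole: residue = g'(a); g'(((1/2)*sqrt(11))*i) = ((18/847)*sqrt(11))*i, so the residue is ((18/847)*sqrt(11))*i.
List the singular points by increasing real part (a conjugate pair: the negative imaginary part first).


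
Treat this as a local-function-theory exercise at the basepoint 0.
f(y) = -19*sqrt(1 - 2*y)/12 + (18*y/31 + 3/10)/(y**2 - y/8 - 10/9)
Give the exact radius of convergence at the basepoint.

Denominator factor (y**2 - y/8 - 10/9): discriminant 2569/576, real irrational roots 1/16 + (1/48)*sqrt(2569) and 1/16 - (1/48)*sqrt(2569); poles of order 1, moduli 1/16 + (1/48)*sqrt(2569) and -1/16 + (1/48)*sqrt(2569).
Branch term (-19/12)*sqrt(1 - y/(1/2)): its argument vanishes at y = 1/2, a square-root branch point, modulus 1/2.
The radius of convergence is the smallest modulus among the singular points: 1/2.

The radius of convergence is 1/2.


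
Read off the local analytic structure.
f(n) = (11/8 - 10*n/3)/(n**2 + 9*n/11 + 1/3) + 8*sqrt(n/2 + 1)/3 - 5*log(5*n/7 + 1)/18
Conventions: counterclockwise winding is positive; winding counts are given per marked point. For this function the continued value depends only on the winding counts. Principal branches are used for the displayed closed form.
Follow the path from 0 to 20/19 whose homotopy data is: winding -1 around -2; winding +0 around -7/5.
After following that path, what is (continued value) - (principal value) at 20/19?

The rational part is single-valued and drops out of the difference; each branch term changes only by its own monodromy.
(8/3)*sqrt(1 - n/(-2)): winding -1 is odd, the square root flips sign, contributing -2*(8/3)*sqrt(1 - (20/19)/(-2)) = -2*(8/3)*sqrt(29/19) = -(16/57)*sqrt(551).
(-5/18)*log(1 - n/(-7/5)): winding 0 around -7/5, so this term returns to its principal value, contribution 0.
Summing the contributions at n = 20/19 gives -(16/57)*sqrt(551).

Continued minus principal equals -(16/57)*sqrt(551).


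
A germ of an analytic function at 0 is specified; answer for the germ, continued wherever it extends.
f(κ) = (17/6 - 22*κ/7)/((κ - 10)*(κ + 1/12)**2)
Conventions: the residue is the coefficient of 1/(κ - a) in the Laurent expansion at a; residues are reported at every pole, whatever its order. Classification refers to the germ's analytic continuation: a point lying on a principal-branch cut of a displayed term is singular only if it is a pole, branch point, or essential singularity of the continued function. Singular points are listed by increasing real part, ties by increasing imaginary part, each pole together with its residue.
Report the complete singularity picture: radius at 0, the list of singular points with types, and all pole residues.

Denominator factor (κ + 1/12)^2: pole of order 2 at -1/12, modulus 1/12.
Denominator factor (κ - 10): pole of order 1 at 10, modulus 10.
The radius of convergence is the smallest modulus among the singular points: 1/12.
At the order-2 pole -1/12 set g(κ) = (κ - (-1/12))^2*f(κ) = (17/6 - 22*κ/7)/(κ - 10).
Order-2 pole: residue = g'(a); g'(-1/12) = 28824/102487, so the residue is 28824/102487.
At the order-1 pole 10 set g(κ) = (κ - (10))*f(κ) = (17/6 - 22*κ/7)/(κ + 1/12)**2.
Simple pole: residue = g(a) at a = 10, which is -28824/102487.
List the singular points by increasing real part (a conjugate pair: the negative imaginary part first).

Radius of convergence at 0: 1/12.
At -1/12: a pole of order 2; residue 28824/102487.
At 10: a pole of order 1; residue -28824/102487.
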